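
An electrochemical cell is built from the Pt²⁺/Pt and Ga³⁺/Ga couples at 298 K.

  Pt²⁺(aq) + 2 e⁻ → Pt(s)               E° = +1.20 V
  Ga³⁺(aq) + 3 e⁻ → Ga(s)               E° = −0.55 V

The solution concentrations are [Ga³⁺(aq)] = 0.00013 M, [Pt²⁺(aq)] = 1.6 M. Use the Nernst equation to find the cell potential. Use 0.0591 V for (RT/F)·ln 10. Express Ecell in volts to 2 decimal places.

The Pt²⁺/Pt couple has the more positive E°, so it is the cathode; Ga³⁺/Ga is the anode.
The standard potential is +1.20 − (−0.55) = +1.75 V and the balanced reaction transfers n = 6 electrons.
For the overall reaction 3 Pt²⁺(aq) + 2 Ga(s) → 3 Pt(s) + 2 Ga³⁺(aq), Q = [Ga³⁺(aq)]^2 / [Pt²⁺(aq)]^3 = 4.13×10^−9, giving log Q = −8.384.
Applying E = E° − (RT ln10/nF)·log Q gives +1.75 − (0.0591/6)(−8.384) = +1.83 V.

+1.83 V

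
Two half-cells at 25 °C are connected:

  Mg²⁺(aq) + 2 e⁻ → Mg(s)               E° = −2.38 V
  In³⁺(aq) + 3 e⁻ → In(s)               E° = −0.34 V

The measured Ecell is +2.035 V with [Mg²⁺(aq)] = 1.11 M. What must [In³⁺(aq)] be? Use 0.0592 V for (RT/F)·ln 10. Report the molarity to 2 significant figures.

With In³⁺/In at the cathode and Mg²⁺/Mg at the anode, E°cell = −0.34 − (−2.38) = +2.04 V (n = 6).
Rearranging E = E° − (0.0592/n)·log Q gives log Q = 6(+2.04 − (+2.035))/0.0592 = 0.507.
For 2 In³⁺(aq) + 3 Mg(s) → 2 In(s) + 3 Mg²⁺(aq), the reaction quotient is Q = [Mg²⁺(aq)]^3 / [In³⁺(aq)]^2.
Solving for the unknown gives log [In³⁺(aq)] = −0.186, so [In³⁺(aq)] ≈ 0.65 M.

0.65 M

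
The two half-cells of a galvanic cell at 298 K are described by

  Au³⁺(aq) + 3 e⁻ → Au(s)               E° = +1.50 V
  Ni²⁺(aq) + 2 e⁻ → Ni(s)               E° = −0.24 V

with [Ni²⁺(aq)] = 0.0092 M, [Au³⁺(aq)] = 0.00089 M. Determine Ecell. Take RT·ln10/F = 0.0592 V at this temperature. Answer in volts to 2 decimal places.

+1.74 V

The Au³⁺/Au couple has the more positive E°, so it is the cathode; Ni²⁺/Ni is the anode.
E°cell = +1.50 − (−0.24) = +1.74 V, with n = 6 electrons transferred.
For the overall reaction 2 Au³⁺(aq) + 3 Ni(s) → 2 Au(s) + 3 Ni²⁺(aq), Q = [Ni²⁺(aq)]^3 / [Au³⁺(aq)]^2 = 0.983, giving log Q = −0.007.
E = E° − (0.0592/n)·log Q = +1.74 − (0.0592/6)(−0.007) = +1.74 V.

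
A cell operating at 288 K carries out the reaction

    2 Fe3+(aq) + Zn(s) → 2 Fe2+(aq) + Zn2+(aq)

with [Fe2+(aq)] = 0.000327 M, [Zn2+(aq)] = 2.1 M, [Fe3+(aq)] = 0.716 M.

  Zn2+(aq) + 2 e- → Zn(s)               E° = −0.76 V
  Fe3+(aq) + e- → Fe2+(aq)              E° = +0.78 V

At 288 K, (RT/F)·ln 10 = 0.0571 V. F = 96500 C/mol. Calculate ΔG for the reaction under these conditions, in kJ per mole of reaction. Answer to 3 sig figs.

−332 kJ/mol

The standard cell potential is +0.78 − (−0.76) = +1.54 V, with n = 2 electrons in the balanced equation.
Here Q = ([Fe2+(aq)]^2·[Zn2+(aq)]) / [Fe3+(aq)]^2 = 4.38×10^−7 (log Q = −6.359), giving E = +1.54 − (0.0571/2)·(−6.359) = +1.7215 V.
Finally ΔG = −nFE = −(2)(96500 C/mol)(+1.7215 V) = −332 kJ/mol.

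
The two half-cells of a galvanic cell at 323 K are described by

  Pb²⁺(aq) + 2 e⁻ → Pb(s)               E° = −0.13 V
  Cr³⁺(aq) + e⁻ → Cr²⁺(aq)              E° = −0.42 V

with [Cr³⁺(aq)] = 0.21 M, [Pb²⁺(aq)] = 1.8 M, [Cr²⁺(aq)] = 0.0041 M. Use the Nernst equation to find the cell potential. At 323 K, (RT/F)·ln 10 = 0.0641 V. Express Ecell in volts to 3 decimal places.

Since E°(Pb²⁺/Pb) > E°(Cr³⁺/Cr²⁺), Pb²⁺/Pb serves as the cathode.
The standard potential is −0.13 − (−0.42) = +0.29 V and the balanced reaction transfers n = 2 electrons.
The balanced reaction is Pb²⁺(aq) + 2 Cr²⁺(aq) → Pb(s) + 2 Cr³⁺(aq), so Q = [Cr³⁺(aq)]^2 / ([Pb²⁺(aq)]·[Cr²⁺(aq)]^2) = 1.46×10^3 and log Q = 3.164.
By the Nernst equation, E = +0.29 − (0.0641/2)·(3.164) = +0.189 V.

+0.189 V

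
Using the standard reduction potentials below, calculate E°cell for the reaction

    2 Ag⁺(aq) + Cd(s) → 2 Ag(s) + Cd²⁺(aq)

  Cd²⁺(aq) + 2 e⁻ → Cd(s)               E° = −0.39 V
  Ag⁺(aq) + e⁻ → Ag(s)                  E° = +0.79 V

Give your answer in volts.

Ag⁺(aq) gains electrons, so the Ag⁺/Ag couple is the cathode; the Cd²⁺/Cd couple is the anode.
E°cell = E°(cathode) − E°(anode) = +0.79 − (−0.39) = +1.18 V.
The positive value indicates the reaction is spontaneous as written.

+1.18 V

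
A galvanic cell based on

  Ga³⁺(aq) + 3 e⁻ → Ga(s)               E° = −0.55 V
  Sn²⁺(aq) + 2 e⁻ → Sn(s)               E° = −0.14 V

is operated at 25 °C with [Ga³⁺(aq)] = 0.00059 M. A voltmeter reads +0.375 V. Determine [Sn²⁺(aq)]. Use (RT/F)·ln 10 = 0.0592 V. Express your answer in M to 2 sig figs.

Sn²⁺/Sn is the cathode (higher E°); E°cell = −0.14 − (−0.55) = +0.41 V with n = 6.
Rearranging E = E° − (0.0592/n)·log Q gives log Q = 6(+0.41 − (+0.375))/0.0592 = 3.547.
For 3 Sn²⁺(aq) + 2 Ga(s) → 3 Sn(s) + 2 Ga³⁺(aq), the reaction quotient is Q = [Ga³⁺(aq)]^2 / [Sn²⁺(aq)]^3.
Solving for the unknown gives log [Sn²⁺(aq)] = −3.335, so [Sn²⁺(aq)] ≈ 0.00046 M.

0.00046 M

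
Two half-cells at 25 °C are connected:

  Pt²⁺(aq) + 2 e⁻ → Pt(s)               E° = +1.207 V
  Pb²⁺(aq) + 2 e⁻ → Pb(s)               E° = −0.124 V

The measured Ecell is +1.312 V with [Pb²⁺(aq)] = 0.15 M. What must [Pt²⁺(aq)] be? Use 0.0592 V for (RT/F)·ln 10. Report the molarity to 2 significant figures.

The Pt²⁺/Pt couple has the larger reduction potential, so it is the cathode: E°cell = +1.207 − (−0.124) = +1.331 V and n = 2.
Since E = E° − (0.0592/n)·log Q, log Q = n(E° − E)/0.0592 = 0.642.
Balancing electrons gives Pt²⁺(aq) + Pb(s) → Pt(s) + Pb²⁺(aq); thus Q = [Pb²⁺(aq)] / [Pt²⁺(aq)].
Isolating [Pt²⁺(aq)] in Q = 10^{0.642} yields log [Pt²⁺(aq)] = −1.466, i.e. 0.034 M.

0.034 M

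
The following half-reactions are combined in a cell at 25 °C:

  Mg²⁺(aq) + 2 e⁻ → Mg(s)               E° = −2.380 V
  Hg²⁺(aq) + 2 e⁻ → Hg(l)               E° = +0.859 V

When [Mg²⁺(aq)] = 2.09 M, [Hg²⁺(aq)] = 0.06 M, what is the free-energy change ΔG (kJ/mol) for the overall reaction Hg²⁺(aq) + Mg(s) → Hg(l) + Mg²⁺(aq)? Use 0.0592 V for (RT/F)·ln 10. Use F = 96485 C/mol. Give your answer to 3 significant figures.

−616 kJ/mol

The standard cell potential is +0.859 − (−2.380) = +3.239 V, with n = 2 electrons in the balanced equation.
Q = [Mg²⁺(aq)] / [Hg²⁺(aq)] = 34.8, so log Q = 1.542 and E = +3.239 − (0.0592/2)(1.542) = +3.1934 V.
Finally ΔG = −nFE = −(2)(96485 C/mol)(+3.1934 V) = −616 kJ/mol.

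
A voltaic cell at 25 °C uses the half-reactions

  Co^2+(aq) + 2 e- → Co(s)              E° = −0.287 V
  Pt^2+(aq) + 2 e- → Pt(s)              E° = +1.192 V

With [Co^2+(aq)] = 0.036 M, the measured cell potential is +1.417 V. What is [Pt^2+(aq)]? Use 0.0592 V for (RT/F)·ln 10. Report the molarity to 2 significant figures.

With Pt²⁺/Pt at the cathode and Co²⁺/Co at the anode, E°cell = +1.192 − (−0.287) = +1.479 V (n = 2).
From the Nernst equation, log Q = n(E° − E)/0.0592 = 2·(+1.479 − (+1.417))/0.0592 = 2.095.
For Pt^2+(aq) + Co(s) → Pt(s) + Co^2+(aq), the reaction quotient is Q = [Co^2+(aq)] / [Pt^2+(aq)].
Isolating [Pt^2+(aq)] in Q = 10^{2.095} yields log [Pt^2+(aq)] = −3.539, i.e. 0.00029 M.

0.00029 M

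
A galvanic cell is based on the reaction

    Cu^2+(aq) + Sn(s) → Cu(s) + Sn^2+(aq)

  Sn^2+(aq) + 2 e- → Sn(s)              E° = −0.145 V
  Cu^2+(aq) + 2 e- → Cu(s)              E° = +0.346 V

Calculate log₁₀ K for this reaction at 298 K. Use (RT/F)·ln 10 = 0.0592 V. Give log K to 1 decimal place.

log K = 16.6

The Cu²⁺/Cu couple is reduced (cathode); E°cell = +0.346 − (−0.145) = +0.491 V with n = 2.
At equilibrium E = 0, so log K = nE°cell / 0.0592 = (2)(+0.491) / 0.0592 = 16.6.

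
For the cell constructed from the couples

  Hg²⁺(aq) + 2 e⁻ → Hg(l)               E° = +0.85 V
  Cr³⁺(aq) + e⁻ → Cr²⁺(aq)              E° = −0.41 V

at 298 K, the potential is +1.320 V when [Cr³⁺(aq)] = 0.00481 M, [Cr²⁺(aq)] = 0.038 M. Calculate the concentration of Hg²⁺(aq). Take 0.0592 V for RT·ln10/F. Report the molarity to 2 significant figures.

1.7 M

The Hg²⁺/Hg couple has the larger reduction potential, so it is the cathode: E°cell = +0.85 − (−0.41) = +1.26 V and n = 2.
From the Nernst equation, log Q = n(E° − E)/0.0592 = 2·(+1.26 − (+1.320))/0.0592 = −2.027.
The balanced reaction is Hg²⁺(aq) + 2 Cr²⁺(aq) → Hg(l) + 2 Cr³⁺(aq), so Q = [Cr³⁺(aq)]^2 / ([Hg²⁺(aq)]·[Cr²⁺(aq)]^2).
Isolating [Hg²⁺(aq)] in Q = 10^{−2.027} yields log [Hg²⁺(aq)] = 0.232, i.e. 1.7 M.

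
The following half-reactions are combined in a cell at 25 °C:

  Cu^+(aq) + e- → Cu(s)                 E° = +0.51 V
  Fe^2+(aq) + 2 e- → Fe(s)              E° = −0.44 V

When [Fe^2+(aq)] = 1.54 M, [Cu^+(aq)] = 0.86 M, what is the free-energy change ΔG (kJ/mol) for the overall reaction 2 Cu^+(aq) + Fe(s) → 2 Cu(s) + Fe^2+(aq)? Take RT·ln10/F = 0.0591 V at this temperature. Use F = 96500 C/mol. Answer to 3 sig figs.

With Cu⁺/Cu reduced at the cathode, E°cell = +0.51 − (−0.44) = +0.95 V and n = 2.
Q = [Fe^2+(aq)] / [Cu^+(aq)]^2 = 2.08, so log Q = 0.319 and E = +0.95 − (0.0591/2)(0.319) = +0.9406 V.
ΔG = −nFE = −(2)(96500)(+0.9406) J/mol = −182 kJ/mol.

−182 kJ/mol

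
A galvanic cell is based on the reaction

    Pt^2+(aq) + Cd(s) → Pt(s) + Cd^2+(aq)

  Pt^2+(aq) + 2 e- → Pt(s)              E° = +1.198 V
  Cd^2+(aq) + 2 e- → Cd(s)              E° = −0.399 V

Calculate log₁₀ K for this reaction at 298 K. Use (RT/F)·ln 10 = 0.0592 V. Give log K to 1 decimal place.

The Pt²⁺/Pt couple is reduced (cathode); E°cell = +1.198 − (−0.399) = +1.597 V with n = 2.
At equilibrium E = 0, so log K = nE°cell / 0.0592 = (2)(+1.597) / 0.0592 = 54.0.

log K = 54.0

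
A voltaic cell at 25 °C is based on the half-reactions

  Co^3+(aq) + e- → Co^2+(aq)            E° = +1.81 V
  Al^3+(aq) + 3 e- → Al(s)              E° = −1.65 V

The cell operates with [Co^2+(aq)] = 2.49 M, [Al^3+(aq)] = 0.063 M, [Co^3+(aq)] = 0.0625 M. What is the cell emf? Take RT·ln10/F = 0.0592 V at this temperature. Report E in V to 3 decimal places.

Since E°(Co³⁺/Co²⁺) > E°(Al³⁺/Al), Co³⁺/Co²⁺ serves as the cathode.
The standard potential is +1.81 − (−1.65) = +3.46 V and the balanced reaction transfers n = 3 electrons.
The balanced reaction is 3 Co^3+(aq) + Al(s) → 3 Co^2+(aq) + Al^3+(aq), so Q = ([Co^2+(aq)]^3·[Al^3+(aq)]) / [Co^3+(aq)]^3 = 3.98×10^3 and log Q = 3.600.
Applying E = E° − (RT ln10/nF)·log Q gives +3.46 − (0.0592/3)(3.600) = +3.389 V.

+3.389 V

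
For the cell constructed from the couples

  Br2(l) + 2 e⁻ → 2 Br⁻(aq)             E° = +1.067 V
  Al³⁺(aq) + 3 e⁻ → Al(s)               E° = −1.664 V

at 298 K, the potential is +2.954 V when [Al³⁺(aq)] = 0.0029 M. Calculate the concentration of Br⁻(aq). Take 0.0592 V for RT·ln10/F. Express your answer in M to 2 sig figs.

Br₂/Br⁻ is the cathode (higher E°); E°cell = +1.067 − (−1.664) = +2.731 V with n = 6.
From the Nernst equation, log Q = n(E° − E)/0.0592 = 6·(+2.731 − (+2.954))/0.0592 = −22.601.
For 3 Br2(l) + 2 Al(s) → 6 Br⁻(aq) + 2 Al³⁺(aq), the reaction quotient is Q = [Br⁻(aq)]^6·[Al³⁺(aq)]^2.
Substituting the known concentrations and solving, log [Br⁻(aq)] = −2.921 and [Br⁻(aq)] = 0.0012 M.

0.0012 M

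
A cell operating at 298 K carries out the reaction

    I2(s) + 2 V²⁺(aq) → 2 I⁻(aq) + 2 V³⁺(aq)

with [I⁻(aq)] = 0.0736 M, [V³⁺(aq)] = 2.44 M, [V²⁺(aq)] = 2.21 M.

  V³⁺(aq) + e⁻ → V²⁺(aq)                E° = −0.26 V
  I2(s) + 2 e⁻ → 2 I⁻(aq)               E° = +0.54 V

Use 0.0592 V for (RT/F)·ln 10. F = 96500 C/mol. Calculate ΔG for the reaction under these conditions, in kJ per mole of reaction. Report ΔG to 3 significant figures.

With I₂/I⁻ reduced at the cathode, E°cell = +0.54 − (−0.26) = +0.80 V and n = 2.
The reaction quotient is ([I⁻(aq)]^2·[V³⁺(aq)]^2) / [V²⁺(aq)]^2 = 0.0066; by Nernst, E = +0.80 − (0.0592/2)(−2.180) = +0.8645 V.
ΔG = −nFE = −(2)(96500)(+0.8645) J/mol = −167 kJ/mol.

−167 kJ/mol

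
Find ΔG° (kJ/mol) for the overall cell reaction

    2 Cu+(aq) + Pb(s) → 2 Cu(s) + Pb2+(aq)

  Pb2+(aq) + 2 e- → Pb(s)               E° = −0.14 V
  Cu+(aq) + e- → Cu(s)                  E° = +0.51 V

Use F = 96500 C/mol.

In the reaction as written Cu+(aq) is reduced, so the Cu⁺/Cu couple is the cathode and Pb²⁺/Pb is the anode.
E°cell = +0.51 − (−0.14) = +0.65 V; balancing electrons gives n = 2.
ΔG° = −nFE°cell = −(2)(96500)(+0.65) J/mol = −125 kJ/mol.

−125 kJ/mol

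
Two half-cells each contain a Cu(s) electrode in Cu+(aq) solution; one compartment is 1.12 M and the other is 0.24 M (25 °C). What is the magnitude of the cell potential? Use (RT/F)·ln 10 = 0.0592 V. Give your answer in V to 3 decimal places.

0.040 V

For a concentration cell E°cell = 0, since both electrodes use the same couple.
The compartment with the higher Cu+(aq) concentration (1.12 M) acts as the cathode; ions are reduced there and produced at the dilute (0.24 M) anode.
With n = 1, Ecell = −(0.0592/1)·log([dilute]/[conc]) = −(0.0592/1)·log(0.24/1.12) = +0.040 V.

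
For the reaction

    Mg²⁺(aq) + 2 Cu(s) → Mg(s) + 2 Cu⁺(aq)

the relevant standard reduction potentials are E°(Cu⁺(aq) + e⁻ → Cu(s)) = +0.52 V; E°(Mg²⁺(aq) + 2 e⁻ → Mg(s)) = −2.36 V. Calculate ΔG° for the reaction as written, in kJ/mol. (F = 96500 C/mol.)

In the reaction as written Mg²⁺(aq) is reduced, so the Mg²⁺/Mg couple is the cathode and Cu⁺/Cu is the anode.
E°cell = −2.36 − (+0.52) = −2.88 V; balancing electrons gives n = 2.
ΔG° = −nFE°cell = −(2)(96500)(−2.88) J/mol = +556 kJ/mol.

+556 kJ/mol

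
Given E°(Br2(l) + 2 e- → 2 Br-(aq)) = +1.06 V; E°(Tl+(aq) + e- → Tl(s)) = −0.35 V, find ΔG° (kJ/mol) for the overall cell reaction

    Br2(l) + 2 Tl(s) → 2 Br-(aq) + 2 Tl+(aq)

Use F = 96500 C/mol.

−272 kJ/mol

In the reaction as written Br2(l) is reduced, so the Br₂/Br⁻ couple is the cathode and Tl⁺/Tl is the anode.
E°cell = +1.06 − (−0.35) = +1.41 V; balancing electrons gives n = 2.
ΔG° = −nFE°cell = −(2)(96500)(+1.41) J/mol = −272 kJ/mol.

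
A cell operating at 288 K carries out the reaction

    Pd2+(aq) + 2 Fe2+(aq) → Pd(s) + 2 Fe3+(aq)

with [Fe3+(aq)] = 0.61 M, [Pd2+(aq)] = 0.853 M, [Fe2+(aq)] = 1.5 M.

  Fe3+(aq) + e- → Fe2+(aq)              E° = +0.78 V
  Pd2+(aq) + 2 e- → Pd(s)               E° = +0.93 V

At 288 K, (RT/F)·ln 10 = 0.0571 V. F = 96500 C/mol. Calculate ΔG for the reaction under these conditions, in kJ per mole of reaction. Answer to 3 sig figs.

−32.9 kJ/mol

With Pd²⁺/Pd reduced at the cathode, E°cell = +0.93 − (+0.78) = +0.15 V and n = 2.
Here Q = [Fe3+(aq)]^2 / ([Pd2+(aq)]·[Fe2+(aq)]^2) = 0.194 (log Q = −0.712), giving E = +0.15 − (0.0571/2)·(−0.712) = +0.1703 V.
Then ΔG = −nFE = −2 × 96500 × +0.1703 J/mol = −32.9 kJ/mol.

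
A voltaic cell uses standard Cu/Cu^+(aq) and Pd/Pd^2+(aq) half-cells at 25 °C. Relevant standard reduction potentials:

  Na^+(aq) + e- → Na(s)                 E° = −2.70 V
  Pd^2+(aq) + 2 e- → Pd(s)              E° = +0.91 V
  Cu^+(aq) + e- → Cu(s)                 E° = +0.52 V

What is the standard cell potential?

Of the two couples in this cell, the one with the more positive reduction potential is reduced at the cathode: here that is Pd²⁺/Pd (+0.91 V); Cu⁺/Cu (+0.52 V) is the anode.
E°cell = E°(cathode) − E°(anode) = +0.91 − (+0.52) = +0.39 V.

+0.39 V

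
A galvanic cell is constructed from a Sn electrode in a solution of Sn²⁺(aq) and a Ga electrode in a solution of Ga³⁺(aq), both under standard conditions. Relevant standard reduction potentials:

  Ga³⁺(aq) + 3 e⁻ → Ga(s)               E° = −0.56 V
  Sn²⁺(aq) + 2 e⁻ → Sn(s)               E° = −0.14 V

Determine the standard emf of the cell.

The Sn²⁺/Sn couple has the higher E°, so Sn ion is reduced (cathode) and Ga is oxidized (anode).
E°cell = E°(cathode) − E°(anode) = −0.14 − (−0.56) = +0.42 V.

+0.42 V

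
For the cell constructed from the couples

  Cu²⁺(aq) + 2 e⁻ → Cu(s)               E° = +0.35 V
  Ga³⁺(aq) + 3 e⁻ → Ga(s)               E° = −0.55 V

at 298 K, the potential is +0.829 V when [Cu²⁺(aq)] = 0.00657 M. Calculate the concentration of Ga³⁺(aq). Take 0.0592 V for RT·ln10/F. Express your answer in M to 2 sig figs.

2.1 M

With Cu²⁺/Cu at the cathode and Ga³⁺/Ga at the anode, E°cell = +0.35 − (−0.55) = +0.90 V (n = 6).
Rearranging E = E° − (0.0592/n)·log Q gives log Q = 6(+0.90 − (+0.829))/0.0592 = 7.196.
The balanced reaction is 3 Cu²⁺(aq) + 2 Ga(s) → 3 Cu(s) + 2 Ga³⁺(aq), so Q = [Ga³⁺(aq)]^2 / [Cu²⁺(aq)]^3.
Substituting the known concentrations and solving, log [Ga³⁺(aq)] = 0.324 and [Ga³⁺(aq)] = 2.1 M.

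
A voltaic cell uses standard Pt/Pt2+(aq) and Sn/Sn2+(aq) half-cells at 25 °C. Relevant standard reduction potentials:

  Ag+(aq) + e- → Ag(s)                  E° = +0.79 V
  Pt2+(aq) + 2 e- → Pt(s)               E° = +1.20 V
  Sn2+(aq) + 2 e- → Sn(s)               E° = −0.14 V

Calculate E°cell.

Of the two couples in this cell, the one with the more positive reduction potential is reduced at the cathode: here that is Pt²⁺/Pt (+1.20 V); Sn²⁺/Sn (−0.14 V) is the anode.
E°cell = E°(cathode) − E°(anode) = +1.20 − (−0.14) = +1.34 V.

+1.34 V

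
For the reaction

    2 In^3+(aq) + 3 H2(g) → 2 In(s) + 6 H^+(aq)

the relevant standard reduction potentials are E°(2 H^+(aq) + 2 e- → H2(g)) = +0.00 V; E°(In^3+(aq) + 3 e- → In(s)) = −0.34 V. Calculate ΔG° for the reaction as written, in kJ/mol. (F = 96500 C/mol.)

+197 kJ/mol

In the reaction as written In^3+(aq) is reduced, so the In³⁺/In couple is the cathode and 2H⁺/H₂ is the anode.
E°cell = −0.34 − (+0.00) = −0.34 V; balancing electrons gives n = 6.
ΔG° = −nFE°cell = −(6)(96500)(−0.34) J/mol = +197 kJ/mol.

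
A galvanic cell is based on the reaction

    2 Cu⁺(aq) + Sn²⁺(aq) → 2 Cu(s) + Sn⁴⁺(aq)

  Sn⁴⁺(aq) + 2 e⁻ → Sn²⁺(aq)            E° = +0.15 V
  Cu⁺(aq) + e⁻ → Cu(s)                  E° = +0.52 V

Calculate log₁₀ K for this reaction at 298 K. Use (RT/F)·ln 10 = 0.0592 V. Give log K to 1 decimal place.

log K = 12.5

The Cu⁺/Cu couple is reduced (cathode); E°cell = +0.52 − (+0.15) = +0.37 V with n = 2.
At equilibrium E = 0, so log K = nE°cell / 0.0592 = (2)(+0.37) / 0.0592 = 12.5.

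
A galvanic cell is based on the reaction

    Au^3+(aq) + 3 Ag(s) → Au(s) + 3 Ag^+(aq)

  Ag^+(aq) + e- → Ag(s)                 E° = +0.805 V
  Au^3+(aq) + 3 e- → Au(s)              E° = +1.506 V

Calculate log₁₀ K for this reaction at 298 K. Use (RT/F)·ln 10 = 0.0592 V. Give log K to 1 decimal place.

log K = 35.5

The Au³⁺/Au couple is reduced (cathode); E°cell = +1.506 − (+0.805) = +0.701 V with n = 3.
At equilibrium E = 0, so log K = nE°cell / 0.0592 = (3)(+0.701) / 0.0592 = 35.5.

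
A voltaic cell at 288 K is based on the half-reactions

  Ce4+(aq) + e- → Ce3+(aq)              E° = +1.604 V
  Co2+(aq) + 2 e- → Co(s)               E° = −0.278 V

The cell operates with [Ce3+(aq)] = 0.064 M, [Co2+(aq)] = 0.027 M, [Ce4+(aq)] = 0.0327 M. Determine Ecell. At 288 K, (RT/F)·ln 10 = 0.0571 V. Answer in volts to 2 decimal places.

The Ce⁴⁺/Ce³⁺ couple has the more positive E°, so it is the cathode; Co²⁺/Co is the anode.
E°cell = E°cat − E°an = +1.604 − (−0.278) = +1.882 V; n = 2.
Balancing gives 2 Ce4+(aq) + Co(s) → 2 Ce3+(aq) + Co2+(aq); hence Q = ([Ce3+(aq)]^2·[Co2+(aq)]) / [Ce4+(aq)]^2 = 0.103 (log Q = −0.985).
By the Nernst equation, E = +1.882 − (0.0571/2)·(−0.985) = +1.91 V.

+1.91 V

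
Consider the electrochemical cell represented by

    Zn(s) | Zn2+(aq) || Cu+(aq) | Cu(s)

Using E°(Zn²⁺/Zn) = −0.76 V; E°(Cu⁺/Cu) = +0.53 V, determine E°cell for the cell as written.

By convention the left-hand electrode in cell notation is the anode (oxidation) and the right-hand electrode is the cathode (reduction).
E°cell = E°(right) − E°(left) = +0.53 − (−0.76) = +1.29 V.

+1.29 V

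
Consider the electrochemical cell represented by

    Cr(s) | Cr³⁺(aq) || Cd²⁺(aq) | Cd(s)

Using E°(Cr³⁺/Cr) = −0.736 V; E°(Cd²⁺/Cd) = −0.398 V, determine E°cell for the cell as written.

+0.338 V

By convention the left-hand electrode in cell notation is the anode (oxidation) and the right-hand electrode is the cathode (reduction).
E°cell = E°(right) − E°(left) = −0.398 − (−0.736) = +0.338 V.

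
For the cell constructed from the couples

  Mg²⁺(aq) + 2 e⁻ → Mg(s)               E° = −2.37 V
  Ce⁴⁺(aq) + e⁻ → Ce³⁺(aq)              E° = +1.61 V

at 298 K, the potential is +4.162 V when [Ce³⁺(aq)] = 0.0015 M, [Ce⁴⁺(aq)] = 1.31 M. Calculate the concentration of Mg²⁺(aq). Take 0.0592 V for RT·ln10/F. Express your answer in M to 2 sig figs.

With Ce⁴⁺/Ce³⁺ at the cathode and Mg²⁺/Mg at the anode, E°cell = +1.61 − (−2.37) = +3.98 V (n = 2).
Since E = E° − (0.0592/n)·log Q, log Q = n(E° − E)/0.0592 = −6.149.
For 2 Ce⁴⁺(aq) + Mg(s) → 2 Ce³⁺(aq) + Mg²⁺(aq), the reaction quotient is Q = ([Ce³⁺(aq)]^2·[Mg²⁺(aq)]) / [Ce⁴⁺(aq)]^2.
Substituting the known concentrations and solving, log [Mg²⁺(aq)] = −0.267 and [Mg²⁺(aq)] = 0.54 M.

0.54 M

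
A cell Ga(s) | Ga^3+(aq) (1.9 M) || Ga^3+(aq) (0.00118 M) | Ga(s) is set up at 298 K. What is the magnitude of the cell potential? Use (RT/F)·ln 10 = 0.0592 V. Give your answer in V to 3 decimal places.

For a concentration cell E°cell = 0, since both electrodes use the same couple.
The compartment with the higher Ga^3+(aq) concentration (1.9 M) acts as the cathode; ions are reduced there and produced at the dilute (0.00118 M) anode.
With n = 3, Ecell = −(0.0592/3)·log([dilute]/[conc]) = −(0.0592/3)·log(0.00118/1.9) = +0.063 V.

0.063 V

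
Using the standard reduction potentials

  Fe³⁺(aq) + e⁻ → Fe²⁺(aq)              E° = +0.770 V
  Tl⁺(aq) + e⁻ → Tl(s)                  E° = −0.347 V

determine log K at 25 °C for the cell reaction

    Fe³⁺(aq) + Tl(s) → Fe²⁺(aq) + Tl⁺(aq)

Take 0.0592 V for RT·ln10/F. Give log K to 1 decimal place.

The Fe³⁺/Fe²⁺ couple is reduced (cathode); E°cell = +0.770 − (−0.347) = +1.117 V with n = 1.
At equilibrium E = 0, so log K = nE°cell / 0.0592 = (1)(+1.117) / 0.0592 = 18.9.

log K = 18.9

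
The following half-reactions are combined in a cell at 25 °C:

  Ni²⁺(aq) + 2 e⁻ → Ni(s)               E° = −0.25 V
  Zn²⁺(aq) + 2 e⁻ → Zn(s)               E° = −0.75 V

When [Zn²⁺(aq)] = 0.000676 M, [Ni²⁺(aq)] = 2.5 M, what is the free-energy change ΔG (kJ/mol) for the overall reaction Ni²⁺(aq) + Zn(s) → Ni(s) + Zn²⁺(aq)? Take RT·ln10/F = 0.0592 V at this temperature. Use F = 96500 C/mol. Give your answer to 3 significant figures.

The standard cell potential is −0.25 − (−0.75) = +0.50 V, with n = 2 electrons in the balanced equation.
The reaction quotient is [Zn²⁺(aq)] / [Ni²⁺(aq)] = 0.00027; by Nernst, E = +0.50 − (0.0592/2)(−3.568) = +0.6056 V.
Finally ΔG = −nFE = −(2)(96500 C/mol)(+0.6056 V) = −117 kJ/mol.

−117 kJ/mol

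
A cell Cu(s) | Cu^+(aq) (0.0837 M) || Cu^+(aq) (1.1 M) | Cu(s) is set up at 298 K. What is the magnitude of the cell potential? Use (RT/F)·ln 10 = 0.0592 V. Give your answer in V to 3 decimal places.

0.066 V

For a concentration cell E°cell = 0, since both electrodes use the same couple.
The compartment with the higher Cu^+(aq) concentration (1.1 M) acts as the cathode; ions are reduced there and produced at the dilute (0.0837 M) anode.
With n = 1, Ecell = −(0.0592/1)·log([dilute]/[conc]) = −(0.0592/1)·log(0.0837/1.1) = +0.066 V.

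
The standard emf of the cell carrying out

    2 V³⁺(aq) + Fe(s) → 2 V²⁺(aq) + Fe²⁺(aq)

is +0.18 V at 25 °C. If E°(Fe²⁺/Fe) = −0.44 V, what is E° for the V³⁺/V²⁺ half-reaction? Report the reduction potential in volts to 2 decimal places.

In the reaction as written the V³⁺/V²⁺ couple is reduced (cathode) and Fe²⁺/Fe is oxidized (anode), so E°cell = E°(V³⁺/V²⁺) − E°(Fe²⁺/Fe).
E°(V³⁺/V²⁺) = E°cell + E°(anode) = +0.18 + (−0.44) = −0.26 V.

−0.26 V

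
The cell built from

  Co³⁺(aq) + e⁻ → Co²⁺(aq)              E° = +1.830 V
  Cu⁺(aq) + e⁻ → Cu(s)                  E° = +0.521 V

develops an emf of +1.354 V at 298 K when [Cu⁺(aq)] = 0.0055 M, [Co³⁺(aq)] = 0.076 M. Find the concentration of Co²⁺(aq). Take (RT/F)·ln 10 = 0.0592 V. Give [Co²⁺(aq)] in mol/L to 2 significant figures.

The Co³⁺/Co²⁺ couple has the larger reduction potential, so it is the cathode: E°cell = +1.830 − (+0.521) = +1.309 V and n = 1.
From the Nernst equation, log Q = n(E° − E)/0.0592 = 1·(+1.309 − (+1.354))/0.0592 = −0.760.
For Co³⁺(aq) + Cu(s) → Co²⁺(aq) + Cu⁺(aq), the reaction quotient is Q = ([Co²⁺(aq)]·[Cu⁺(aq)]) / [Co³⁺(aq)].
Substituting the known concentrations and solving, log [Co²⁺(aq)] = 0.380 and [Co²⁺(aq)] = 2.4 M.

2.4 M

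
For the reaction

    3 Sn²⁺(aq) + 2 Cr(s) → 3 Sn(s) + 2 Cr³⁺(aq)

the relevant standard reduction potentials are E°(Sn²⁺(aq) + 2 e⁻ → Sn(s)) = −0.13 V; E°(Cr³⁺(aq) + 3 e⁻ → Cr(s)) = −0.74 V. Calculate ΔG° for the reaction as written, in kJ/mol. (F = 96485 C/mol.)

−353 kJ/mol

In the reaction as written Sn²⁺(aq) is reduced, so the Sn²⁺/Sn couple is the cathode and Cr³⁺/Cr is the anode.
E°cell = −0.13 − (−0.74) = +0.61 V; balancing electrons gives n = 6.
ΔG° = −nFE°cell = −(6)(96485)(+0.61) J/mol = −353 kJ/mol.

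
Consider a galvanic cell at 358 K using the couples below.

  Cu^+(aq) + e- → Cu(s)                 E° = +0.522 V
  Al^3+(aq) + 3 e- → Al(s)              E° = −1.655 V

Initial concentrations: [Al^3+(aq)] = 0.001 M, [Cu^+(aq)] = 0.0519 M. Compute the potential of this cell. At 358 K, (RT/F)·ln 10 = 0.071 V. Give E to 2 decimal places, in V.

+2.16 V

Since E°(Cu⁺/Cu) > E°(Al³⁺/Al), Cu⁺/Cu serves as the cathode.
The standard potential is +0.522 − (−1.655) = +2.177 V and the balanced reaction transfers n = 3 electrons.
For the overall reaction 3 Cu^+(aq) + Al(s) → 3 Cu(s) + Al^3+(aq), Q = [Al^3+(aq)] / [Cu^+(aq)]^3 = 7.15, giving log Q = 0.854.
E = E° − (0.071/n)·log Q = +2.177 − (0.071/3)(0.854) = +2.16 V.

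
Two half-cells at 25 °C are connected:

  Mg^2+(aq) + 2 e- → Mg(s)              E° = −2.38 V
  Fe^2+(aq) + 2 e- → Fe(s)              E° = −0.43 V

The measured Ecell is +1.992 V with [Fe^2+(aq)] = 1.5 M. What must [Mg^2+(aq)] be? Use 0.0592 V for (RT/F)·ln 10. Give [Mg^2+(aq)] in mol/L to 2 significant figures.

The Fe²⁺/Fe couple has the larger reduction potential, so it is the cathode: E°cell = −0.43 − (−2.38) = +1.95 V and n = 2.
From the Nernst equation, log Q = n(E° − E)/0.0592 = 2·(+1.95 − (+1.992))/0.0592 = −1.419.
The balanced reaction is Fe^2+(aq) + Mg(s) → Fe(s) + Mg^2+(aq), so Q = [Mg^2+(aq)] / [Fe^2+(aq)].
Isolating [Mg^2+(aq)] in Q = 10^{−1.419} yields log [Mg^2+(aq)] = −1.243, i.e. 0.057 M.

0.057 M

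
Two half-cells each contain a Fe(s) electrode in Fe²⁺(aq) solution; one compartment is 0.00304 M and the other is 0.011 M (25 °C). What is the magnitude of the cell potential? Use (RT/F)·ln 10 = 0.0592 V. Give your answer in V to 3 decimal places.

0.017 V

For a concentration cell E°cell = 0, since both electrodes use the same couple.
The compartment with the higher Fe²⁺(aq) concentration (0.011 M) acts as the cathode; ions are reduced there and produced at the dilute (0.00304 M) anode.
With n = 2, Ecell = −(0.0592/2)·log([dilute]/[conc]) = −(0.0592/2)·log(0.00304/0.011) = +0.017 V.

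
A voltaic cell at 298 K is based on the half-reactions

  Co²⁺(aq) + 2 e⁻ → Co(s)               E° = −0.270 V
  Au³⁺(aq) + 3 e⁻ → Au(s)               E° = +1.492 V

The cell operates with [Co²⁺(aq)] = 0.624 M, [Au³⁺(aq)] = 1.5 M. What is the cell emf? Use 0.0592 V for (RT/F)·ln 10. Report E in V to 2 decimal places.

+1.77 V

Since E°(Au³⁺/Au) > E°(Co²⁺/Co), Au³⁺/Au serves as the cathode.
E°cell = E°cat − E°an = +1.492 − (−0.270) = +1.762 V; n = 6.
For the overall reaction 2 Au³⁺(aq) + 3 Co(s) → 2 Au(s) + 3 Co²⁺(aq), Q = [Co²⁺(aq)]^3 / [Au³⁺(aq)]^2 = 0.108, giving log Q = −0.967.
Applying E = E° − (RT ln10/nF)·log Q gives +1.762 − (0.0592/6)(−0.967) = +1.77 V.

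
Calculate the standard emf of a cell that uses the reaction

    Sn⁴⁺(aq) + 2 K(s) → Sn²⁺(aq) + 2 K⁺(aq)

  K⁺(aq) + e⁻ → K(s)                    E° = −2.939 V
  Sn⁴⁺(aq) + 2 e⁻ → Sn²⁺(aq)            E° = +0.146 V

+3.085 V

Sn⁴⁺(aq) gains electrons, so the Sn⁴⁺/Sn²⁺ couple is the cathode; the K⁺/K couple is the anode.
E°cell = E°(cathode) − E°(anode) = +0.146 − (−2.939) = +3.085 V.
The positive value indicates the reaction is spontaneous as written.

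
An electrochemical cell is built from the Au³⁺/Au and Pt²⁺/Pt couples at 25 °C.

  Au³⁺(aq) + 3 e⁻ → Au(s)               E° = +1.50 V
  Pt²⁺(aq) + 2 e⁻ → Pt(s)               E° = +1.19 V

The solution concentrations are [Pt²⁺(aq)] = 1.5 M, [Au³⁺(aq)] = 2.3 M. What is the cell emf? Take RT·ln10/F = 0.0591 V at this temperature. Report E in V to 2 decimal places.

+0.31 V

Au³⁺/Au is reduced (cathode, E° = +1.50 V) and Pt²⁺/Pt is oxidized (anode).
E°cell = +1.50 − (+1.19) = +0.31 V, with n = 6 electrons transferred.
The balanced reaction is 2 Au³⁺(aq) + 3 Pt(s) → 2 Au(s) + 3 Pt²⁺(aq), so Q = [Pt²⁺(aq)]^3 / [Au³⁺(aq)]^2 = 0.638 and log Q = −0.195.
E = E° − (0.0591/n)·log Q = +0.31 − (0.0591/6)(−0.195) = +0.31 V.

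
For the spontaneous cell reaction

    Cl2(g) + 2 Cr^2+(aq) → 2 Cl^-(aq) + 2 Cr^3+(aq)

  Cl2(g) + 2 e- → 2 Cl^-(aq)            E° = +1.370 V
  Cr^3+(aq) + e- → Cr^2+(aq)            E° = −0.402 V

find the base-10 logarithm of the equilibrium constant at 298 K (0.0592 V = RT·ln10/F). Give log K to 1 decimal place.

log K = 59.9

The Cl₂/Cl⁻ couple is reduced (cathode); E°cell = +1.370 − (−0.402) = +1.772 V with n = 2.
At equilibrium E = 0, so log K = nE°cell / 0.0592 = (2)(+1.772) / 0.0592 = 59.9.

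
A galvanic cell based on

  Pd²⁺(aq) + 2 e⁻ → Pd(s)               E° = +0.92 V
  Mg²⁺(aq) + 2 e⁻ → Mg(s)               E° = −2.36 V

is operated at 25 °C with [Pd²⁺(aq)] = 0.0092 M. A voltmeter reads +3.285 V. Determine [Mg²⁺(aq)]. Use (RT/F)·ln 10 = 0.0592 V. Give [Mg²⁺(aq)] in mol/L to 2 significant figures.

Pd²⁺/Pd is the cathode (higher E°); E°cell = +0.92 − (−2.36) = +3.28 V with n = 2.
Since E = E° − (0.0592/n)·log Q, log Q = n(E° − E)/0.0592 = −0.169.
For Pd²⁺(aq) + Mg(s) → Pd(s) + Mg²⁺(aq), the reaction quotient is Q = [Mg²⁺(aq)] / [Pd²⁺(aq)].
Isolating [Mg²⁺(aq)] in Q = 10^{−0.169} yields log [Mg²⁺(aq)] = −2.205, i.e. 0.0062 M.

0.0062 M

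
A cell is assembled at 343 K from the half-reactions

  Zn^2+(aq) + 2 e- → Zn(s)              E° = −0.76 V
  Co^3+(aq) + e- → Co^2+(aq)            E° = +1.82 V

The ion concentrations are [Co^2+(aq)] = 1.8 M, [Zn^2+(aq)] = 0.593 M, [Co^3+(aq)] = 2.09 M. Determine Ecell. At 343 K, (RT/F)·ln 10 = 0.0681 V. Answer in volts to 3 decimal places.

+2.592 V

The Co³⁺/Co²⁺ couple has the more positive E°, so it is the cathode; Zn²⁺/Zn is the anode.
E°cell = +1.82 − (−0.76) = +2.58 V, with n = 2 electrons transferred.
The balanced reaction is 2 Co^3+(aq) + Zn(s) → 2 Co^2+(aq) + Zn^2+(aq), so Q = ([Co^2+(aq)]^2·[Zn^2+(aq)]) / [Co^3+(aq)]^2 = 0.44 and log Q = −0.357.
By the Nernst equation, E = +2.58 − (0.0681/2)·(−0.357) = +2.592 V.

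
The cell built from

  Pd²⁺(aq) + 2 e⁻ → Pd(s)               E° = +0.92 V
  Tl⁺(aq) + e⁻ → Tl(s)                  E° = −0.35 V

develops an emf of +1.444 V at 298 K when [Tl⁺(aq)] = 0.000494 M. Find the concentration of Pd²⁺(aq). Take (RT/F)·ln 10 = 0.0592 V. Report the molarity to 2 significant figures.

Pd²⁺/Pd is the cathode (higher E°); E°cell = +0.92 − (−0.35) = +1.27 V with n = 2.
From the Nernst equation, log Q = n(E° − E)/0.0592 = 2·(+1.27 − (+1.444))/0.0592 = −5.878.
For Pd²⁺(aq) + 2 Tl(s) → Pd(s) + 2 Tl⁺(aq), the reaction quotient is Q = [Tl⁺(aq)]^2 / [Pd²⁺(aq)].
Solving for the unknown gives log [Pd²⁺(aq)] = −0.735, so [Pd²⁺(aq)] ≈ 0.18 M.

0.18 M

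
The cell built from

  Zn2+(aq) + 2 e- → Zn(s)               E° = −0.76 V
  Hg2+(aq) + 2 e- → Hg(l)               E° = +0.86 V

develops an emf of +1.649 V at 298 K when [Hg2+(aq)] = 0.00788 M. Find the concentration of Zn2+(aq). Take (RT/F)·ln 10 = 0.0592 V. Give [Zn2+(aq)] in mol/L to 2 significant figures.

With Hg²⁺/Hg at the cathode and Zn²⁺/Zn at the anode, E°cell = +0.86 − (−0.76) = +1.62 V (n = 2).
From the Nernst equation, log Q = n(E° − E)/0.0592 = 2·(+1.62 − (+1.649))/0.0592 = −0.980.
For Hg2+(aq) + Zn(s) → Hg(l) + Zn2+(aq), the reaction quotient is Q = [Zn2+(aq)] / [Hg2+(aq)].
Solving for the unknown gives log [Zn2+(aq)] = −3.083, so [Zn2+(aq)] ≈ 0.00083 M.

0.00083 M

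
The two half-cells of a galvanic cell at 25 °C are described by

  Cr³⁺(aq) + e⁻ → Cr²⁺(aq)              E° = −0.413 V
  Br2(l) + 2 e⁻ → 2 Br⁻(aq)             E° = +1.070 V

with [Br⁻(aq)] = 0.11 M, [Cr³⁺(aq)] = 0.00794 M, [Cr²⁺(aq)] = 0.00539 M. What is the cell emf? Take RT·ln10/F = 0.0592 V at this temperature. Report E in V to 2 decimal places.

Br₂/Br⁻ is reduced (cathode, E° = +1.070 V) and Cr³⁺/Cr²⁺ is oxidized (anode).
E°cell = E°cat − E°an = +1.070 − (−0.413) = +1.483 V; n = 2.
Balancing gives Br2(l) + 2 Cr²⁺(aq) → 2 Br⁻(aq) + 2 Cr³⁺(aq); hence Q = ([Br⁻(aq)]^2·[Cr³⁺(aq)]^2) / [Cr²⁺(aq)]^2 = 0.0263 (log Q = −1.581).
By the Nernst equation, E = +1.483 − (0.0592/2)·(−1.581) = +1.53 V.

+1.53 V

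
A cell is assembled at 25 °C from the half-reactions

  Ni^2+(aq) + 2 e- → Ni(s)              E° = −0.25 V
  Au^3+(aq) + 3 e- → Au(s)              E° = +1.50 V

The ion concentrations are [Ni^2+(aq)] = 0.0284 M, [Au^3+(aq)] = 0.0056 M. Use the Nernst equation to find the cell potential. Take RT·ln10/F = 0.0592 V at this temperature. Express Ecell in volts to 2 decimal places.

+1.75 V

Au³⁺/Au is reduced (cathode, E° = +1.50 V) and Ni²⁺/Ni is oxidized (anode).
The standard potential is +1.50 − (−0.25) = +1.75 V and the balanced reaction transfers n = 6 electrons.
For the overall reaction 2 Au^3+(aq) + 3 Ni(s) → 2 Au(s) + 3 Ni^2+(aq), Q = [Ni^2+(aq)]^3 / [Au^3+(aq)]^2 = 0.73, giving log Q = −0.136.
E = E° − (0.0592/n)·log Q = +1.75 − (0.0592/6)(−0.136) = +1.75 V.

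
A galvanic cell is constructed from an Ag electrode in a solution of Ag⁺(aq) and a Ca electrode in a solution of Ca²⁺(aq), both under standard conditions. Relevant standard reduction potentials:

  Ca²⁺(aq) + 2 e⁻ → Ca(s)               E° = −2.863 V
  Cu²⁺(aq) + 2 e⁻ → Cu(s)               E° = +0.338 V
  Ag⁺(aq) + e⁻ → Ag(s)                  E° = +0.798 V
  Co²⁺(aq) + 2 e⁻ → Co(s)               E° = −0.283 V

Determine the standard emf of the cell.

+3.661 V

Of the two couples in this cell, the one with the more positive reduction potential is reduced at the cathode: here that is Ag⁺/Ag (+0.798 V); Ca²⁺/Ca (−2.863 V) is the anode.
E°cell = E°(cathode) − E°(anode) = +0.798 − (−2.863) = +3.661 V.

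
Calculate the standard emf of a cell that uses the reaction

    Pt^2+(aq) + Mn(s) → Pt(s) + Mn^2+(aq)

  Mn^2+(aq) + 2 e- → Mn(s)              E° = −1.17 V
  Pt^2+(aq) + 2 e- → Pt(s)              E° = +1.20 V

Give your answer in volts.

In the reaction as written, Pt^2+(aq) is reduced (cathode) and Mn^2+(aq) is produced by oxidation at the anode.
E°cell = E°(cathode) − E°(anode) = +1.20 − (−1.17) = +2.37 V.

+2.37 V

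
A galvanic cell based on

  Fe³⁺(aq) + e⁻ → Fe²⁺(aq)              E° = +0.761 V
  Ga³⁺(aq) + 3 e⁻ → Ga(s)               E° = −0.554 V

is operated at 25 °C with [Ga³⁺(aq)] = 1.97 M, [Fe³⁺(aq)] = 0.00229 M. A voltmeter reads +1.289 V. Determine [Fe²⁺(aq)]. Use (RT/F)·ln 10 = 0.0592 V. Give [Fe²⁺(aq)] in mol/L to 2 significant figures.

With Fe³⁺/Fe²⁺ at the cathode and Ga³⁺/Ga at the anode, E°cell = +0.761 − (−0.554) = +1.315 V (n = 3).
From the Nernst equation, log Q = n(E° − E)/0.0592 = 3·(+1.315 − (+1.289))/0.0592 = 1.318.
Balancing electrons gives 3 Fe³⁺(aq) + Ga(s) → 3 Fe²⁺(aq) + Ga³⁺(aq); thus Q = ([Fe²⁺(aq)]^3·[Ga³⁺(aq)]) / [Fe³⁺(aq)]^3.
Isolating [Fe²⁺(aq)] in Q = 10^{1.318} yields log [Fe²⁺(aq)] = −2.299, i.e. 0.0050 M.

0.0050 M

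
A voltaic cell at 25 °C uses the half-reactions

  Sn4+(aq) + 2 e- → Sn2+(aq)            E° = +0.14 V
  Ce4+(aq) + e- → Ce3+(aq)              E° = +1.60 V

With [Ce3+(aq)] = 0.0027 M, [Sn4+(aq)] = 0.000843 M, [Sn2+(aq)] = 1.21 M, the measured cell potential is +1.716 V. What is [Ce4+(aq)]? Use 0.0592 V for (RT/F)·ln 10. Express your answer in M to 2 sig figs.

Ce⁴⁺/Ce³⁺ is the cathode (higher E°); E°cell = +1.60 − (+0.14) = +1.46 V with n = 2.
Since E = E° − (0.0592/n)·log Q, log Q = n(E° − E)/0.0592 = −8.649.
For 2 Ce4+(aq) + Sn2+(aq) → 2 Ce3+(aq) + Sn4+(aq), the reaction quotient is Q = ([Ce3+(aq)]^2·[Sn4+(aq)]) / ([Ce4+(aq)]^2·[Sn2+(aq)]).
Substituting the known concentrations and solving, log [Ce4+(aq)] = 0.177 and [Ce4+(aq)] = 1.5 M.

1.5 M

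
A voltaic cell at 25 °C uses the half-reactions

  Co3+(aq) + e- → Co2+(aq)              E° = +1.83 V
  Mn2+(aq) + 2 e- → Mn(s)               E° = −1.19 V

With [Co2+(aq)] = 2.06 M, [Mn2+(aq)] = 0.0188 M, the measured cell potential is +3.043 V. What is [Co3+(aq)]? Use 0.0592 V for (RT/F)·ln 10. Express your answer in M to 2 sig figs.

0.69 M

Co³⁺/Co²⁺ is the cathode (higher E°); E°cell = +1.83 − (−1.19) = +3.02 V with n = 2.
From the Nernst equation, log Q = n(E° − E)/0.0592 = 2·(+3.02 − (+3.043))/0.0592 = −0.777.
For 2 Co3+(aq) + Mn(s) → 2 Co2+(aq) + Mn2+(aq), the reaction quotient is Q = ([Co2+(aq)]^2·[Mn2+(aq)]) / [Co3+(aq)]^2.
Isolating [Co3+(aq)] in Q = 10^{−0.777} yields log [Co3+(aq)] = −0.161, i.e. 0.69 M.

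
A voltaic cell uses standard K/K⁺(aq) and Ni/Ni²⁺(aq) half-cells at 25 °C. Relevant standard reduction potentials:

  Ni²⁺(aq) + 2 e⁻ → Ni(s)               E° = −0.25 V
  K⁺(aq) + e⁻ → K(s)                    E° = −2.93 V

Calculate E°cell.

+2.68 V

Of the two couples in this cell, the one with the more positive reduction potential is reduced at the cathode: here that is Ni²⁺/Ni (−0.25 V); K⁺/K (−2.93 V) is the anode.
E°cell = E°(cathode) − E°(anode) = −0.25 − (−2.93) = +2.68 V.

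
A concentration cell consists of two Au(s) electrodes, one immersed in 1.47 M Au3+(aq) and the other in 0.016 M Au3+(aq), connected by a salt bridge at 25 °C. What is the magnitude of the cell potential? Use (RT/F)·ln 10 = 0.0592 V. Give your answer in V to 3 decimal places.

0.039 V

For a concentration cell E°cell = 0, since both electrodes use the same couple.
The compartment with the higher Au3+(aq) concentration (1.47 M) acts as the cathode; ions are reduced there and produced at the dilute (0.016 M) anode.
With n = 3, Ecell = −(0.0592/3)·log([dilute]/[conc]) = −(0.0592/3)·log(0.016/1.47) = +0.039 V.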